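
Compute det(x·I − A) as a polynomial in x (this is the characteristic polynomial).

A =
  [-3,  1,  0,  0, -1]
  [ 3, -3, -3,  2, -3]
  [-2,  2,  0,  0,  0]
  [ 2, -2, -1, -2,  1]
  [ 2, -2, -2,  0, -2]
x^5 + 10*x^4 + 40*x^3 + 80*x^2 + 80*x + 32

Expanding det(x·I − A) (e.g. by cofactor expansion or by noting that A is similar to its Jordan form J, which has the same characteristic polynomial as A) gives
  χ_A(x) = x^5 + 10*x^4 + 40*x^3 + 80*x^2 + 80*x + 32
which factors as (x + 2)^5. The eigenvalues (with algebraic multiplicities) are λ = -2 with multiplicity 5.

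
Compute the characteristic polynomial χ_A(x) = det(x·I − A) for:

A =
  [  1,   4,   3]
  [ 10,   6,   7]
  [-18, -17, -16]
x^3 + 9*x^2 + 27*x + 27

Expanding det(x·I − A) (e.g. by cofactor expansion or by noting that A is similar to its Jordan form J, which has the same characteristic polynomial as A) gives
  χ_A(x) = x^3 + 9*x^2 + 27*x + 27
which factors as (x + 3)^3. The eigenvalues (with algebraic multiplicities) are λ = -3 with multiplicity 3.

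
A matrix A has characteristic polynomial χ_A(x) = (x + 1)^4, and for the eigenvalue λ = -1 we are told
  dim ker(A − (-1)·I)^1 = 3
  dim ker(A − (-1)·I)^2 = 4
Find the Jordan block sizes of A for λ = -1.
Block sizes for λ = -1: [2, 1, 1]

From the dimensions of kernels of powers, the number of Jordan blocks of size at least j is d_j − d_{j−1} where d_j = dim ker(N^j) (with d_0 = 0). Computing the differences gives [3, 1].
The number of blocks of size exactly k is (#blocks of size ≥ k) − (#blocks of size ≥ k + 1), so the partition is: 2 block(s) of size 1, 1 block(s) of size 2.
In nonincreasing order the block sizes are [2, 1, 1].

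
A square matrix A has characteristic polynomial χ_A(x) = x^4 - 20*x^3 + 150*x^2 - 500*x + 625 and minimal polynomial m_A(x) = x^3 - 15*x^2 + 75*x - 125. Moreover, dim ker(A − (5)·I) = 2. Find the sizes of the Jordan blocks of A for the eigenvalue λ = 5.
Block sizes for λ = 5: [3, 1]

Step 1 — from the characteristic polynomial, algebraic multiplicity of λ = 5 is 4. From dim ker(A − (5)·I) = 2, there are exactly 2 Jordan blocks for λ = 5.
Step 2 — from the minimal polynomial, the factor (x − 5)^3 tells us the largest block for λ = 5 has size 3.
Step 3 — with total size 4, 2 blocks, and largest block 3, the block sizes (in nonincreasing order) are [3, 1].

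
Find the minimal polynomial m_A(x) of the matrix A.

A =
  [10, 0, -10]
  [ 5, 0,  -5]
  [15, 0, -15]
x^2 + 5*x

The characteristic polynomial is χ_A(x) = x^2*(x + 5), so the eigenvalues are known. The minimal polynomial is
  m_A(x) = Π_λ (x − λ)^{k_λ}
where k_λ is the size of the *largest* Jordan block for λ (equivalently, the smallest k with (A − λI)^k v = 0 for every generalised eigenvector v of λ).

  λ = -5: largest Jordan block has size 1, contributing (x + 5)
  λ = 0: largest Jordan block has size 1, contributing (x − 0)

So m_A(x) = x*(x + 5) = x^2 + 5*x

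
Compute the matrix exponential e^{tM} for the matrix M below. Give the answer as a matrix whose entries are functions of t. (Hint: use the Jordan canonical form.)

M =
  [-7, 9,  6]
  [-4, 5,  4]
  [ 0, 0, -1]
e^{tM} =
  [-6*t*exp(-t) + exp(-t), 9*t*exp(-t), 6*t*exp(-t)]
  [-4*t*exp(-t), 6*t*exp(-t) + exp(-t), 4*t*exp(-t)]
  [0, 0, exp(-t)]

Strategy: write M = P · J · P⁻¹ where J is a Jordan canonical form, so e^{tM} = P · e^{tJ} · P⁻¹, and e^{tJ} can be computed block-by-block.

M has Jordan form
J =
  [-1,  1,  0]
  [ 0, -1,  0]
  [ 0,  0, -1]
(up to reordering of blocks).

Per-block formulas:
  For a 2×2 Jordan block J_2(-1): exp(t · J_2(-1)) = e^(-1t)·(I + t·N), where N is the 2×2 nilpotent shift.
  For a 1×1 block at λ = -1: exp(t · [-1]) = [e^(-1t)].

After assembling e^{tJ} and conjugating by P, we get:

e^{tM} =
  [-6*t*exp(-t) + exp(-t), 9*t*exp(-t), 6*t*exp(-t)]
  [-4*t*exp(-t), 6*t*exp(-t) + exp(-t), 4*t*exp(-t)]
  [0, 0, exp(-t)]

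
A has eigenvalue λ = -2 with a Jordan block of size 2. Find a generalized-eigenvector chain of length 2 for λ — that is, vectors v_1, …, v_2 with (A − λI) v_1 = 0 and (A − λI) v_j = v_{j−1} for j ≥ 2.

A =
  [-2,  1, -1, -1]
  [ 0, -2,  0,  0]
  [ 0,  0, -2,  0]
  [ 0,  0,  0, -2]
A Jordan chain for λ = -2 of length 2:
v_1 = (1, 0, 0, 0)ᵀ
v_2 = (0, 1, 0, 0)ᵀ

Let N = A − (-2)·I. We want v_2 with N^2 v_2 = 0 but N^1 v_2 ≠ 0; then v_{j-1} := N · v_j for j = 2, …, 2.

Pick v_2 = (0, 1, 0, 0)ᵀ.
Then v_1 = N · v_2 = (1, 0, 0, 0)ᵀ.

Sanity check: (A − (-2)·I) v_1 = (0, 0, 0, 0)ᵀ = 0. ✓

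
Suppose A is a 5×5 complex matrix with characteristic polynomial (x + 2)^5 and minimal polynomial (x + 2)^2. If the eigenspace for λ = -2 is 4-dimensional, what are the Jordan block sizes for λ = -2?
Block sizes for λ = -2: [2, 1, 1, 1]

Step 1 — from the characteristic polynomial, algebraic multiplicity of λ = -2 is 5. From dim ker(A − (-2)·I) = 4, there are exactly 4 Jordan blocks for λ = -2.
Step 2 — from the minimal polynomial, the factor (x + 2)^2 tells us the largest block for λ = -2 has size 2.
Step 3 — with total size 5, 4 blocks, and largest block 2, the block sizes (in nonincreasing order) are [2, 1, 1, 1].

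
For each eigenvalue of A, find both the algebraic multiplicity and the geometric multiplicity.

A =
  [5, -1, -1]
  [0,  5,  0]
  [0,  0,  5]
λ = 5: alg = 3, geom = 2

Step 1 — factor the characteristic polynomial to read off the algebraic multiplicities:
  χ_A(x) = (x - 5)^3

Step 2 — compute geometric multiplicities via the rank-nullity identity g(λ) = n − rank(A − λI):
  rank(A − (5)·I) = 1, so dim ker(A − (5)·I) = n − 1 = 2

Summary:
  λ = 5: algebraic multiplicity = 3, geometric multiplicity = 2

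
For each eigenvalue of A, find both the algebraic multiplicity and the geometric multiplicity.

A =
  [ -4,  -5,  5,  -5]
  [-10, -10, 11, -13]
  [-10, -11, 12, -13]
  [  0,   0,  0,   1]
λ = -4: alg = 1, geom = 1; λ = 1: alg = 3, geom = 2

Step 1 — factor the characteristic polynomial to read off the algebraic multiplicities:
  χ_A(x) = (x - 1)^3*(x + 4)

Step 2 — compute geometric multiplicities via the rank-nullity identity g(λ) = n − rank(A − λI):
  rank(A − (-4)·I) = 3, so dim ker(A − (-4)·I) = n − 3 = 1
  rank(A − (1)·I) = 2, so dim ker(A − (1)·I) = n − 2 = 2

Summary:
  λ = -4: algebraic multiplicity = 1, geometric multiplicity = 1
  λ = 1: algebraic multiplicity = 3, geometric multiplicity = 2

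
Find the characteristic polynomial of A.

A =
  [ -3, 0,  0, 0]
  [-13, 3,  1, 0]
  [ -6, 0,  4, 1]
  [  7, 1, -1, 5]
x^4 - 9*x^3 + 12*x^2 + 80*x - 192

Expanding det(x·I − A) (e.g. by cofactor expansion or by noting that A is similar to its Jordan form J, which has the same characteristic polynomial as A) gives
  χ_A(x) = x^4 - 9*x^3 + 12*x^2 + 80*x - 192
which factors as (x - 4)^3*(x + 3). The eigenvalues (with algebraic multiplicities) are λ = -3 with multiplicity 1, λ = 4 with multiplicity 3.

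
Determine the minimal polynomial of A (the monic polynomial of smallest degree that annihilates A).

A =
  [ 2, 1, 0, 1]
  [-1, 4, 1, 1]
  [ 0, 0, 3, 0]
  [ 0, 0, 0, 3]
x^3 - 9*x^2 + 27*x - 27

The characteristic polynomial is χ_A(x) = (x - 3)^4, so the eigenvalues are known. The minimal polynomial is
  m_A(x) = Π_λ (x − λ)^{k_λ}
where k_λ is the size of the *largest* Jordan block for λ (equivalently, the smallest k with (A − λI)^k v = 0 for every generalised eigenvector v of λ).

  λ = 3: largest Jordan block has size 3, contributing (x − 3)^3

So m_A(x) = (x - 3)^3 = x^3 - 9*x^2 + 27*x - 27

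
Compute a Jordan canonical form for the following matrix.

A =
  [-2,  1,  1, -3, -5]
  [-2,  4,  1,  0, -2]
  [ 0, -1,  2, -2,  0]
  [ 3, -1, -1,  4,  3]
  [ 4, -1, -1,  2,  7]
J_3(3) ⊕ J_1(3) ⊕ J_1(3)

The characteristic polynomial is
  det(x·I − A) = x^5 - 15*x^4 + 90*x^3 - 270*x^2 + 405*x - 243 = (x - 3)^5

Eigenvalues and multiplicities (the geometric multiplicity of λ is n − rank(A − λI), which equals the number of Jordan blocks for λ):
  λ = 3: algebraic multiplicity = 5, geometric multiplicity = 3

Determining the block sizes for each eigenvalue:
  λ = 3: with am = 5 and gm = 3, the partition is not yet determined (e.g. several partitions of 5 into 3 parts exist). Let N = A − (3)·I. Computing rank(N^1) = 2, rank(N^2) = 1, rank(N^3) = 0; the number of blocks of size ≥ j is rank(N^{j−1}) − rank(N^j), giving [3, 1, 1]. So we have 1 block(s) of size 3, 2 block(s) of size 1 → block sizes [3, 1, 1]

Assembling the blocks gives a Jordan form
J =
  [3, 1, 0, 0, 0]
  [0, 3, 1, 0, 0]
  [0, 0, 3, 0, 0]
  [0, 0, 0, 3, 0]
  [0, 0, 0, 0, 3]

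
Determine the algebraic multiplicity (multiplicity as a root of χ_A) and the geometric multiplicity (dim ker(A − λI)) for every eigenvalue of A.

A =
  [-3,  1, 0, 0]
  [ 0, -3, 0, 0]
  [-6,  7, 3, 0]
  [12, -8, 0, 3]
λ = -3: alg = 2, geom = 1; λ = 3: alg = 2, geom = 2

Step 1 — factor the characteristic polynomial to read off the algebraic multiplicities:
  χ_A(x) = (x - 3)^2*(x + 3)^2

Step 2 — compute geometric multiplicities via the rank-nullity identity g(λ) = n − rank(A − λI):
  rank(A − (-3)·I) = 3, so dim ker(A − (-3)·I) = n − 3 = 1
  rank(A − (3)·I) = 2, so dim ker(A − (3)·I) = n − 2 = 2

Summary:
  λ = -3: algebraic multiplicity = 2, geometric multiplicity = 1
  λ = 3: algebraic multiplicity = 2, geometric multiplicity = 2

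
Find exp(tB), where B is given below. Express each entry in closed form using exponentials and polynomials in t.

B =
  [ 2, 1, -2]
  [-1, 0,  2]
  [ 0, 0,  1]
e^{tB} =
  [t*exp(t) + exp(t), t*exp(t), -2*t*exp(t)]
  [-t*exp(t), -t*exp(t) + exp(t), 2*t*exp(t)]
  [0, 0, exp(t)]

Strategy: write B = P · J · P⁻¹ where J is a Jordan canonical form, so e^{tB} = P · e^{tJ} · P⁻¹, and e^{tJ} can be computed block-by-block.

B has Jordan form
J =
  [1, 1, 0]
  [0, 1, 0]
  [0, 0, 1]
(up to reordering of blocks).

Per-block formulas:
  For a 2×2 Jordan block J_2(1): exp(t · J_2(1)) = e^(1t)·(I + t·N), where N is the 2×2 nilpotent shift.
  For a 1×1 block at λ = 1: exp(t · [1]) = [e^(1t)].

After assembling e^{tJ} and conjugating by P, we get:

e^{tB} =
  [t*exp(t) + exp(t), t*exp(t), -2*t*exp(t)]
  [-t*exp(t), -t*exp(t) + exp(t), 2*t*exp(t)]
  [0, 0, exp(t)]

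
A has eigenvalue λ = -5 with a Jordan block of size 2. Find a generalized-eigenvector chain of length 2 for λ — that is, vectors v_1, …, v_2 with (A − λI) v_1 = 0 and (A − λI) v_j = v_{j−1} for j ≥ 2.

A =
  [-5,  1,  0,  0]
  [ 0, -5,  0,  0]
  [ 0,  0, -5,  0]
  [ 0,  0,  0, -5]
A Jordan chain for λ = -5 of length 2:
v_1 = (1, 0, 0, 0)ᵀ
v_2 = (0, 1, 0, 0)ᵀ

Let N = A − (-5)·I. We want v_2 with N^2 v_2 = 0 but N^1 v_2 ≠ 0; then v_{j-1} := N · v_j for j = 2, …, 2.

Pick v_2 = (0, 1, 0, 0)ᵀ.
Then v_1 = N · v_2 = (1, 0, 0, 0)ᵀ.

Sanity check: (A − (-5)·I) v_1 = (0, 0, 0, 0)ᵀ = 0. ✓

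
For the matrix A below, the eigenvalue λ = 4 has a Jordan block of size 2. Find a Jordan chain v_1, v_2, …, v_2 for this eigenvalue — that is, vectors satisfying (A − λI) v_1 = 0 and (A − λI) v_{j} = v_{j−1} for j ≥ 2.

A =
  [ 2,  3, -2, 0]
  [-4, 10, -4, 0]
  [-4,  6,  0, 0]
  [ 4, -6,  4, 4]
A Jordan chain for λ = 4 of length 2:
v_1 = (-2, -4, -4, 4)ᵀ
v_2 = (1, 0, 0, 0)ᵀ

Let N = A − (4)·I. We want v_2 with N^2 v_2 = 0 but N^1 v_2 ≠ 0; then v_{j-1} := N · v_j for j = 2, …, 2.

Pick v_2 = (1, 0, 0, 0)ᵀ.
Then v_1 = N · v_2 = (-2, -4, -4, 4)ᵀ.

Sanity check: (A − (4)·I) v_1 = (0, 0, 0, 0)ᵀ = 0. ✓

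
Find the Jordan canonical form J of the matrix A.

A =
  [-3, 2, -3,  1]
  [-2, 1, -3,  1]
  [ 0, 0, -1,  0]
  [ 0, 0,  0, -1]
J_2(-1) ⊕ J_1(-1) ⊕ J_1(-1)

The characteristic polynomial is
  det(x·I − A) = x^4 + 4*x^3 + 6*x^2 + 4*x + 1 = (x + 1)^4

Eigenvalues and multiplicities (the geometric multiplicity of λ is n − rank(A − λI), which equals the number of Jordan blocks for λ):
  λ = -1: algebraic multiplicity = 4, geometric multiplicity = 3

Determining the block sizes for each eigenvalue:
  λ = -1: 3 blocks summing to 4 forces exactly one block of size 2 and the rest size 1 → block sizes [2, 1, 1]

Assembling the blocks gives a Jordan form
J =
  [-1,  1,  0,  0]
  [ 0, -1,  0,  0]
  [ 0,  0, -1,  0]
  [ 0,  0,  0, -1]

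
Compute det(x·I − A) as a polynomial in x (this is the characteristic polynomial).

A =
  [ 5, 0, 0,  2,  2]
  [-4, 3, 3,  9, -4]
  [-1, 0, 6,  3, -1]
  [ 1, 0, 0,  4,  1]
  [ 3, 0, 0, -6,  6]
x^5 - 24*x^4 + 225*x^3 - 1026*x^2 + 2268*x - 1944

Expanding det(x·I − A) (e.g. by cofactor expansion or by noting that A is similar to its Jordan form J, which has the same characteristic polynomial as A) gives
  χ_A(x) = x^5 - 24*x^4 + 225*x^3 - 1026*x^2 + 2268*x - 1944
which factors as (x - 6)^3*(x - 3)^2. The eigenvalues (with algebraic multiplicities) are λ = 3 with multiplicity 2, λ = 6 with multiplicity 3.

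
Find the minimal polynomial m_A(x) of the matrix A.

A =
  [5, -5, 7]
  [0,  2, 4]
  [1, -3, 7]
x^3 - 14*x^2 + 64*x - 96

The characteristic polynomial is χ_A(x) = (x - 6)*(x - 4)^2, so the eigenvalues are known. The minimal polynomial is
  m_A(x) = Π_λ (x − λ)^{k_λ}
where k_λ is the size of the *largest* Jordan block for λ (equivalently, the smallest k with (A − λI)^k v = 0 for every generalised eigenvector v of λ).

  λ = 4: largest Jordan block has size 2, contributing (x − 4)^2
  λ = 6: largest Jordan block has size 1, contributing (x − 6)

So m_A(x) = (x - 6)*(x - 4)^2 = x^3 - 14*x^2 + 64*x - 96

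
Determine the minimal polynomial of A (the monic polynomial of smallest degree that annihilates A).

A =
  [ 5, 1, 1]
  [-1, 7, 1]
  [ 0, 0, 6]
x^2 - 12*x + 36

The characteristic polynomial is χ_A(x) = (x - 6)^3, so the eigenvalues are known. The minimal polynomial is
  m_A(x) = Π_λ (x − λ)^{k_λ}
where k_λ is the size of the *largest* Jordan block for λ (equivalently, the smallest k with (A − λI)^k v = 0 for every generalised eigenvector v of λ).

  λ = 6: largest Jordan block has size 2, contributing (x − 6)^2

So m_A(x) = (x - 6)^2 = x^2 - 12*x + 36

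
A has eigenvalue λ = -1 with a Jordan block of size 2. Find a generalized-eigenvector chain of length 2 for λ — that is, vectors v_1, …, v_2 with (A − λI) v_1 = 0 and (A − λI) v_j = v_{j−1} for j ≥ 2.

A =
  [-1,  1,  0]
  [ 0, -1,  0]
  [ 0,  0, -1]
A Jordan chain for λ = -1 of length 2:
v_1 = (1, 0, 0)ᵀ
v_2 = (0, 1, 0)ᵀ

Let N = A − (-1)·I. We want v_2 with N^2 v_2 = 0 but N^1 v_2 ≠ 0; then v_{j-1} := N · v_j for j = 2, …, 2.

Pick v_2 = (0, 1, 0)ᵀ.
Then v_1 = N · v_2 = (1, 0, 0)ᵀ.

Sanity check: (A − (-1)·I) v_1 = (0, 0, 0)ᵀ = 0. ✓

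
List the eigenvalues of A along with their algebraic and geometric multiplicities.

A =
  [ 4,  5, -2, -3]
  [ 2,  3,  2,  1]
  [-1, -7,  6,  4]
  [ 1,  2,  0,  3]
λ = 4: alg = 4, geom = 2

Step 1 — factor the characteristic polynomial to read off the algebraic multiplicities:
  χ_A(x) = (x - 4)^4

Step 2 — compute geometric multiplicities via the rank-nullity identity g(λ) = n − rank(A − λI):
  rank(A − (4)·I) = 2, so dim ker(A − (4)·I) = n − 2 = 2

Summary:
  λ = 4: algebraic multiplicity = 4, geometric multiplicity = 2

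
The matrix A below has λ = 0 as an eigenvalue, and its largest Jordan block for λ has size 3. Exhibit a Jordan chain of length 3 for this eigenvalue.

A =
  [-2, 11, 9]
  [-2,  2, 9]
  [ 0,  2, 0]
A Jordan chain for λ = 0 of length 3:
v_1 = (-18, 0, -4)ᵀ
v_2 = (-2, -2, 0)ᵀ
v_3 = (1, 0, 0)ᵀ

Let N = A − (0)·I. We want v_3 with N^3 v_3 = 0 but N^2 v_3 ≠ 0; then v_{j-1} := N · v_j for j = 3, …, 2.

Pick v_3 = (1, 0, 0)ᵀ.
Then v_2 = N · v_3 = (-2, -2, 0)ᵀ.
Then v_1 = N · v_2 = (-18, 0, -4)ᵀ.

Sanity check: (A − (0)·I) v_1 = (0, 0, 0)ᵀ = 0. ✓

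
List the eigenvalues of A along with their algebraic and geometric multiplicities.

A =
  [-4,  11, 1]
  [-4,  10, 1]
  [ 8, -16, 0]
λ = 2: alg = 3, geom = 1

Step 1 — factor the characteristic polynomial to read off the algebraic multiplicities:
  χ_A(x) = (x - 2)^3

Step 2 — compute geometric multiplicities via the rank-nullity identity g(λ) = n − rank(A − λI):
  rank(A − (2)·I) = 2, so dim ker(A − (2)·I) = n − 2 = 1

Summary:
  λ = 2: algebraic multiplicity = 3, geometric multiplicity = 1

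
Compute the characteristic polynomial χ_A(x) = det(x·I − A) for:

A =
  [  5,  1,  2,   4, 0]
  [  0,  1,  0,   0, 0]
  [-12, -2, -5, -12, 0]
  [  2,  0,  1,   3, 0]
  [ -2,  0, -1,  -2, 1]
x^5 - 5*x^4 + 10*x^3 - 10*x^2 + 5*x - 1

Expanding det(x·I − A) (e.g. by cofactor expansion or by noting that A is similar to its Jordan form J, which has the same characteristic polynomial as A) gives
  χ_A(x) = x^5 - 5*x^4 + 10*x^3 - 10*x^2 + 5*x - 1
which factors as (x - 1)^5. The eigenvalues (with algebraic multiplicities) are λ = 1 with multiplicity 5.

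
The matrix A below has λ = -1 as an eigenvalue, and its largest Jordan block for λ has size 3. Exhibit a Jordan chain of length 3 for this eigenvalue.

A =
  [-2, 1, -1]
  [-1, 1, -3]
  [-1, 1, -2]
A Jordan chain for λ = -1 of length 3:
v_1 = (1, 2, 1)ᵀ
v_2 = (-1, -1, -1)ᵀ
v_3 = (1, 0, 0)ᵀ

Let N = A − (-1)·I. We want v_3 with N^3 v_3 = 0 but N^2 v_3 ≠ 0; then v_{j-1} := N · v_j for j = 3, …, 2.

Pick v_3 = (1, 0, 0)ᵀ.
Then v_2 = N · v_3 = (-1, -1, -1)ᵀ.
Then v_1 = N · v_2 = (1, 2, 1)ᵀ.

Sanity check: (A − (-1)·I) v_1 = (0, 0, 0)ᵀ = 0. ✓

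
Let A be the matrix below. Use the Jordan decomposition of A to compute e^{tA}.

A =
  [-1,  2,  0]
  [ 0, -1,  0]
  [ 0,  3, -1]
e^{tA} =
  [exp(-t), 2*t*exp(-t), 0]
  [0, exp(-t), 0]
  [0, 3*t*exp(-t), exp(-t)]

Strategy: write A = P · J · P⁻¹ where J is a Jordan canonical form, so e^{tA} = P · e^{tJ} · P⁻¹, and e^{tJ} can be computed block-by-block.

A has Jordan form
J =
  [-1,  1,  0]
  [ 0, -1,  0]
  [ 0,  0, -1]
(up to reordering of blocks).

Per-block formulas:
  For a 2×2 Jordan block J_2(-1): exp(t · J_2(-1)) = e^(-1t)·(I + t·N), where N is the 2×2 nilpotent shift.
  For a 1×1 block at λ = -1: exp(t · [-1]) = [e^(-1t)].

After assembling e^{tJ} and conjugating by P, we get:

e^{tA} =
  [exp(-t), 2*t*exp(-t), 0]
  [0, exp(-t), 0]
  [0, 3*t*exp(-t), exp(-t)]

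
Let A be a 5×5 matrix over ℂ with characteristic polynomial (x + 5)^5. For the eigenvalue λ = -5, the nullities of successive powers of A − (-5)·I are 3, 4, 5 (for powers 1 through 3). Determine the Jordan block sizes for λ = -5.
Block sizes for λ = -5: [3, 1, 1]

From the dimensions of kernels of powers, the number of Jordan blocks of size at least j is d_j − d_{j−1} where d_j = dim ker(N^j) (with d_0 = 0). Computing the differences gives [3, 1, 1].
The number of blocks of size exactly k is (#blocks of size ≥ k) − (#blocks of size ≥ k + 1), so the partition is: 2 block(s) of size 1, 1 block(s) of size 3.
In nonincreasing order the block sizes are [3, 1, 1].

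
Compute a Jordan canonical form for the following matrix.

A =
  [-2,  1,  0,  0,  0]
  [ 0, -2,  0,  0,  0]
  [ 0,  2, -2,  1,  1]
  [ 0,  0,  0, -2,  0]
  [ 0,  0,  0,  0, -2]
J_2(-2) ⊕ J_2(-2) ⊕ J_1(-2)

The characteristic polynomial is
  det(x·I − A) = x^5 + 10*x^4 + 40*x^3 + 80*x^2 + 80*x + 32 = (x + 2)^5

Eigenvalues and multiplicities (the geometric multiplicity of λ is n − rank(A − λI), which equals the number of Jordan blocks for λ):
  λ = -2: algebraic multiplicity = 5, geometric multiplicity = 3

Determining the block sizes for each eigenvalue:
  λ = -2: with am = 5 and gm = 3, the partition is not yet determined (e.g. several partitions of 5 into 3 parts exist). Let N = A − (-2)·I. Computing rank(N^1) = 2, rank(N^2) = 0; the number of blocks of size ≥ j is rank(N^{j−1}) − rank(N^j), giving [3, 2]. So we have 2 block(s) of size 2, 1 block(s) of size 1 → block sizes [2, 2, 1]

Assembling the blocks gives a Jordan form
J =
  [-2,  1,  0,  0,  0]
  [ 0, -2,  0,  0,  0]
  [ 0,  0, -2,  1,  0]
  [ 0,  0,  0, -2,  0]
  [ 0,  0,  0,  0, -2]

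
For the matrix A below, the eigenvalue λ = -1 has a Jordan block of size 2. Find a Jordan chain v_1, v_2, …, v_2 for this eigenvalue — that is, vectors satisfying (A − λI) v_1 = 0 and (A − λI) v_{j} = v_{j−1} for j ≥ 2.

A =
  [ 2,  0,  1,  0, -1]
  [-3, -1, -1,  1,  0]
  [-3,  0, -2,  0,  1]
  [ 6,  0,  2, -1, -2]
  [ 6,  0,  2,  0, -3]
A Jordan chain for λ = -1 of length 2:
v_1 = (3, -3, -3, 6, 6)ᵀ
v_2 = (1, 0, 0, 0, 0)ᵀ

Let N = A − (-1)·I. We want v_2 with N^2 v_2 = 0 but N^1 v_2 ≠ 0; then v_{j-1} := N · v_j for j = 2, …, 2.

Pick v_2 = (1, 0, 0, 0, 0)ᵀ.
Then v_1 = N · v_2 = (3, -3, -3, 6, 6)ᵀ.

Sanity check: (A − (-1)·I) v_1 = (0, 0, 0, 0, 0)ᵀ = 0. ✓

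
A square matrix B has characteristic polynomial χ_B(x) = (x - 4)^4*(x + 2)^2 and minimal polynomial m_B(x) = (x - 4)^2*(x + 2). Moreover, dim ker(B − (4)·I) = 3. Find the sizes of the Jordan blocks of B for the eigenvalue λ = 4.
Block sizes for λ = 4: [2, 1, 1]

Step 1 — from the characteristic polynomial, algebraic multiplicity of λ = 4 is 4. From dim ker(B − (4)·I) = 3, there are exactly 3 Jordan blocks for λ = 4.
Step 2 — from the minimal polynomial, the factor (x − 4)^2 tells us the largest block for λ = 4 has size 2.
Step 3 — with total size 4, 3 blocks, and largest block 2, the block sizes (in nonincreasing order) are [2, 1, 1].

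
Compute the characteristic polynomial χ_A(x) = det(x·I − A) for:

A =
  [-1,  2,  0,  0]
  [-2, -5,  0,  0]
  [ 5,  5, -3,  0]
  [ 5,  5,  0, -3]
x^4 + 12*x^3 + 54*x^2 + 108*x + 81

Expanding det(x·I − A) (e.g. by cofactor expansion or by noting that A is similar to its Jordan form J, which has the same characteristic polynomial as A) gives
  χ_A(x) = x^4 + 12*x^3 + 54*x^2 + 108*x + 81
which factors as (x + 3)^4. The eigenvalues (with algebraic multiplicities) are λ = -3 with multiplicity 4.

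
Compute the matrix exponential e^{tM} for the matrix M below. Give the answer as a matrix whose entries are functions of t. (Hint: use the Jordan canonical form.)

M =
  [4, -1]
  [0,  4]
e^{tM} =
  [exp(4*t), -t*exp(4*t)]
  [0, exp(4*t)]

Strategy: write M = P · J · P⁻¹ where J is a Jordan canonical form, so e^{tM} = P · e^{tJ} · P⁻¹, and e^{tJ} can be computed block-by-block.

M has Jordan form
J =
  [4, 1]
  [0, 4]
(up to reordering of blocks).

Per-block formulas:
  For a 2×2 Jordan block J_2(4): exp(t · J_2(4)) = e^(4t)·(I + t·N), where N is the 2×2 nilpotent shift.

After assembling e^{tJ} and conjugating by P, we get:

e^{tM} =
  [exp(4*t), -t*exp(4*t)]
  [0, exp(4*t)]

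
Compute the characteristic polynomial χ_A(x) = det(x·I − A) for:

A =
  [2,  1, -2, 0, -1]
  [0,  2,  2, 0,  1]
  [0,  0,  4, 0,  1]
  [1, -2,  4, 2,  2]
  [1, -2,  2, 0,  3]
x^5 - 13*x^4 + 67*x^3 - 171*x^2 + 216*x - 108

Expanding det(x·I − A) (e.g. by cofactor expansion or by noting that A is similar to its Jordan form J, which has the same characteristic polynomial as A) gives
  χ_A(x) = x^5 - 13*x^4 + 67*x^3 - 171*x^2 + 216*x - 108
which factors as (x - 3)^3*(x - 2)^2. The eigenvalues (with algebraic multiplicities) are λ = 2 with multiplicity 2, λ = 3 with multiplicity 3.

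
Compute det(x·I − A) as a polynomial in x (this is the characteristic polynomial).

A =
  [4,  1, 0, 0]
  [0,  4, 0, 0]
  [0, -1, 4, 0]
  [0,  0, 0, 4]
x^4 - 16*x^3 + 96*x^2 - 256*x + 256

Expanding det(x·I − A) (e.g. by cofactor expansion or by noting that A is similar to its Jordan form J, which has the same characteristic polynomial as A) gives
  χ_A(x) = x^4 - 16*x^3 + 96*x^2 - 256*x + 256
which factors as (x - 4)^4. The eigenvalues (with algebraic multiplicities) are λ = 4 with multiplicity 4.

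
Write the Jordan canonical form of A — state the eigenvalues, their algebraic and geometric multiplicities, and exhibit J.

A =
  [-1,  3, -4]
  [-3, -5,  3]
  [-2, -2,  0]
J_3(-2)

The characteristic polynomial is
  det(x·I − A) = x^3 + 6*x^2 + 12*x + 8 = (x + 2)^3

Eigenvalues and multiplicities (the geometric multiplicity of λ is n − rank(A − λI), which equals the number of Jordan blocks for λ):
  λ = -2: algebraic multiplicity = 3, geometric multiplicity = 1

Determining the block sizes for each eigenvalue:
  λ = -2: one block (gm = 1), so the single block has size am = 3 → block sizes [3]

Assembling the blocks gives a Jordan form
J =
  [-2,  1,  0]
  [ 0, -2,  1]
  [ 0,  0, -2]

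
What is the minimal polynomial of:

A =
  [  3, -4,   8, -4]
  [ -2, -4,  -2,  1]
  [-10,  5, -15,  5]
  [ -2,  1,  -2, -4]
x^2 + 10*x + 25

The characteristic polynomial is χ_A(x) = (x + 5)^4, so the eigenvalues are known. The minimal polynomial is
  m_A(x) = Π_λ (x − λ)^{k_λ}
where k_λ is the size of the *largest* Jordan block for λ (equivalently, the smallest k with (A − λI)^k v = 0 for every generalised eigenvector v of λ).

  λ = -5: largest Jordan block has size 2, contributing (x + 5)^2

So m_A(x) = (x + 5)^2 = x^2 + 10*x + 25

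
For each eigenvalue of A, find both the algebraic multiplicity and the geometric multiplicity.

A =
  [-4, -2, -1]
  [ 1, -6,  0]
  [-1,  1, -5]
λ = -5: alg = 3, geom = 1

Step 1 — factor the characteristic polynomial to read off the algebraic multiplicities:
  χ_A(x) = (x + 5)^3

Step 2 — compute geometric multiplicities via the rank-nullity identity g(λ) = n − rank(A − λI):
  rank(A − (-5)·I) = 2, so dim ker(A − (-5)·I) = n − 2 = 1

Summary:
  λ = -5: algebraic multiplicity = 3, geometric multiplicity = 1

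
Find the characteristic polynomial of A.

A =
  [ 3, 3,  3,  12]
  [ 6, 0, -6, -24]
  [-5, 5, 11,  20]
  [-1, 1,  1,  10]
x^4 - 24*x^3 + 216*x^2 - 864*x + 1296

Expanding det(x·I − A) (e.g. by cofactor expansion or by noting that A is similar to its Jordan form J, which has the same characteristic polynomial as A) gives
  χ_A(x) = x^4 - 24*x^3 + 216*x^2 - 864*x + 1296
which factors as (x - 6)^4. The eigenvalues (with algebraic multiplicities) are λ = 6 with multiplicity 4.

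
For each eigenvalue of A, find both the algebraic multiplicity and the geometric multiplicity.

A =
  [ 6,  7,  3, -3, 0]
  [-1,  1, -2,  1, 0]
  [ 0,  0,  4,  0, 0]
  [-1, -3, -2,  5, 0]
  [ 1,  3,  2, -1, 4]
λ = 4: alg = 5, geom = 3

Step 1 — factor the characteristic polynomial to read off the algebraic multiplicities:
  χ_A(x) = (x - 4)^5

Step 2 — compute geometric multiplicities via the rank-nullity identity g(λ) = n − rank(A − λI):
  rank(A − (4)·I) = 2, so dim ker(A − (4)·I) = n − 2 = 3

Summary:
  λ = 4: algebraic multiplicity = 5, geometric multiplicity = 3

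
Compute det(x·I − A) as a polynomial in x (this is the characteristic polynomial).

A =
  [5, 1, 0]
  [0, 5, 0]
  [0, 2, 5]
x^3 - 15*x^2 + 75*x - 125

Expanding det(x·I − A) (e.g. by cofactor expansion or by noting that A is similar to its Jordan form J, which has the same characteristic polynomial as A) gives
  χ_A(x) = x^3 - 15*x^2 + 75*x - 125
which factors as (x - 5)^3. The eigenvalues (with algebraic multiplicities) are λ = 5 with multiplicity 3.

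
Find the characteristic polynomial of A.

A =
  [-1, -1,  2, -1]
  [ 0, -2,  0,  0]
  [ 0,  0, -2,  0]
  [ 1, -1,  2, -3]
x^4 + 8*x^3 + 24*x^2 + 32*x + 16

Expanding det(x·I − A) (e.g. by cofactor expansion or by noting that A is similar to its Jordan form J, which has the same characteristic polynomial as A) gives
  χ_A(x) = x^4 + 8*x^3 + 24*x^2 + 32*x + 16
which factors as (x + 2)^4. The eigenvalues (with algebraic multiplicities) are λ = -2 with multiplicity 4.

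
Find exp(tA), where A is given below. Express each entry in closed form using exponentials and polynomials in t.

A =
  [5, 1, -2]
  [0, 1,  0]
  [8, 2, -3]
e^{tA} =
  [4*t*exp(t) + exp(t), t*exp(t), -2*t*exp(t)]
  [0, exp(t), 0]
  [8*t*exp(t), 2*t*exp(t), -4*t*exp(t) + exp(t)]

Strategy: write A = P · J · P⁻¹ where J is a Jordan canonical form, so e^{tA} = P · e^{tJ} · P⁻¹, and e^{tJ} can be computed block-by-block.

A has Jordan form
J =
  [1, 1, 0]
  [0, 1, 0]
  [0, 0, 1]
(up to reordering of blocks).

Per-block formulas:
  For a 1×1 block at λ = 1: exp(t · [1]) = [e^(1t)].
  For a 2×2 Jordan block J_2(1): exp(t · J_2(1)) = e^(1t)·(I + t·N), where N is the 2×2 nilpotent shift.

After assembling e^{tJ} and conjugating by P, we get:

e^{tA} =
  [4*t*exp(t) + exp(t), t*exp(t), -2*t*exp(t)]
  [0, exp(t), 0]
  [8*t*exp(t), 2*t*exp(t), -4*t*exp(t) + exp(t)]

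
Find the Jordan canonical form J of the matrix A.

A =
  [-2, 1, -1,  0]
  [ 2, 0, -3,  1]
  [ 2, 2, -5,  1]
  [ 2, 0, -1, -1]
J_2(-2) ⊕ J_2(-2)

The characteristic polynomial is
  det(x·I − A) = x^4 + 8*x^3 + 24*x^2 + 32*x + 16 = (x + 2)^4

Eigenvalues and multiplicities (the geometric multiplicity of λ is n − rank(A − λI), which equals the number of Jordan blocks for λ):
  λ = -2: algebraic multiplicity = 4, geometric multiplicity = 2

Determining the block sizes for each eigenvalue:
  λ = -2: with am = 4 and gm = 2, the partition is not yet determined (e.g. several partitions of 4 into 2 parts exist). Let N = A − (-2)·I. Computing rank(N^1) = 2, rank(N^2) = 0; the number of blocks of size ≥ j is rank(N^{j−1}) − rank(N^j), giving [2, 2]. So we have 2 block(s) of size 2 → block sizes [2, 2]

Assembling the blocks gives a Jordan form
J =
  [-2,  1,  0,  0]
  [ 0, -2,  0,  0]
  [ 0,  0, -2,  1]
  [ 0,  0,  0, -2]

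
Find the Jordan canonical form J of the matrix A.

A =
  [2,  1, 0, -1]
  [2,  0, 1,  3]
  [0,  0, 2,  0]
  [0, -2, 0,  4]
J_3(2) ⊕ J_1(2)

The characteristic polynomial is
  det(x·I − A) = x^4 - 8*x^3 + 24*x^2 - 32*x + 16 = (x - 2)^4

Eigenvalues and multiplicities (the geometric multiplicity of λ is n − rank(A − λI), which equals the number of Jordan blocks for λ):
  λ = 2: algebraic multiplicity = 4, geometric multiplicity = 2

Determining the block sizes for each eigenvalue:
  λ = 2: with am = 4 and gm = 2, the partition is not yet determined (e.g. several partitions of 4 into 2 parts exist). Let N = A − (2)·I. Computing rank(N^1) = 2, rank(N^2) = 1, rank(N^3) = 0; the number of blocks of size ≥ j is rank(N^{j−1}) − rank(N^j), giving [2, 1, 1]. So we have 1 block(s) of size 3, 1 block(s) of size 1 → block sizes [3, 1]

Assembling the blocks gives a Jordan form
J =
  [2, 1, 0, 0]
  [0, 2, 1, 0]
  [0, 0, 2, 0]
  [0, 0, 0, 2]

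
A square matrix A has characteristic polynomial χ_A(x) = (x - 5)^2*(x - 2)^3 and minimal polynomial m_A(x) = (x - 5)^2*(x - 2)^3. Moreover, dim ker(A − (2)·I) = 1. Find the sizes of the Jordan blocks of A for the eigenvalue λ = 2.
Block sizes for λ = 2: [3]

Step 1 — from the characteristic polynomial, algebraic multiplicity of λ = 2 is 3. From dim ker(A − (2)·I) = 1, there are exactly 1 Jordan blocks for λ = 2.
Step 2 — from the minimal polynomial, the factor (x − 2)^3 tells us the largest block for λ = 2 has size 3.
Step 3 — with total size 3, 1 blocks, and largest block 3, the block sizes (in nonincreasing order) are [3].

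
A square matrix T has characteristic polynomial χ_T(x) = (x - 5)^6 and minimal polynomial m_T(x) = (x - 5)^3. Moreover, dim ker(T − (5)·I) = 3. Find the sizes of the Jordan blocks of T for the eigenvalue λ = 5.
Block sizes for λ = 5: [3, 2, 1]

Step 1 — from the characteristic polynomial, algebraic multiplicity of λ = 5 is 6. From dim ker(T − (5)·I) = 3, there are exactly 3 Jordan blocks for λ = 5.
Step 2 — from the minimal polynomial, the factor (x − 5)^3 tells us the largest block for λ = 5 has size 3.
Step 3 — with total size 6, 3 blocks, and largest block 3, the block sizes (in nonincreasing order) are [3, 2, 1].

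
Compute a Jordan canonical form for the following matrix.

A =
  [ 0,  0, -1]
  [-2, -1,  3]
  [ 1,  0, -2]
J_3(-1)

The characteristic polynomial is
  det(x·I − A) = x^3 + 3*x^2 + 3*x + 1 = (x + 1)^3

Eigenvalues and multiplicities (the geometric multiplicity of λ is n − rank(A − λI), which equals the number of Jordan blocks for λ):
  λ = -1: algebraic multiplicity = 3, geometric multiplicity = 1

Determining the block sizes for each eigenvalue:
  λ = -1: one block (gm = 1), so the single block has size am = 3 → block sizes [3]

Assembling the blocks gives a Jordan form
J =
  [-1,  1,  0]
  [ 0, -1,  1]
  [ 0,  0, -1]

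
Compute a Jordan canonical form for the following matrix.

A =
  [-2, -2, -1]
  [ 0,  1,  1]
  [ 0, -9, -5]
J_3(-2)

The characteristic polynomial is
  det(x·I − A) = x^3 + 6*x^2 + 12*x + 8 = (x + 2)^3

Eigenvalues and multiplicities (the geometric multiplicity of λ is n − rank(A − λI), which equals the number of Jordan blocks for λ):
  λ = -2: algebraic multiplicity = 3, geometric multiplicity = 1

Determining the block sizes for each eigenvalue:
  λ = -2: one block (gm = 1), so the single block has size am = 3 → block sizes [3]

Assembling the blocks gives a Jordan form
J =
  [-2,  1,  0]
  [ 0, -2,  1]
  [ 0,  0, -2]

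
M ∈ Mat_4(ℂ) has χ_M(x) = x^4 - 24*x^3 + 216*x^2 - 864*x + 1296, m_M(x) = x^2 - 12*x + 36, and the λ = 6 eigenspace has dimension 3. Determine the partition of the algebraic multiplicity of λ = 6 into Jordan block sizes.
Block sizes for λ = 6: [2, 1, 1]

Step 1 — from the characteristic polynomial, algebraic multiplicity of λ = 6 is 4. From dim ker(M − (6)·I) = 3, there are exactly 3 Jordan blocks for λ = 6.
Step 2 — from the minimal polynomial, the factor (x − 6)^2 tells us the largest block for λ = 6 has size 2.
Step 3 — with total size 4, 3 blocks, and largest block 2, the block sizes (in nonincreasing order) are [2, 1, 1].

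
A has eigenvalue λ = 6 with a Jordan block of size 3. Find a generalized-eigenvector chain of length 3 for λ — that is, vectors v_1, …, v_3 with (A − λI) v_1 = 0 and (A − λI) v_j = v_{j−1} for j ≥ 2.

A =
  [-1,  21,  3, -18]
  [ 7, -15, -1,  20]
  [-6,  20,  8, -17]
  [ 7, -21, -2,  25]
A Jordan chain for λ = 6 of length 3:
v_1 = (6, -2, 4, -4)ᵀ
v_2 = (0, 0, 2, 0)ᵀ
v_3 = (3, 1, 0, 0)ᵀ

Let N = A − (6)·I. We want v_3 with N^3 v_3 = 0 but N^2 v_3 ≠ 0; then v_{j-1} := N · v_j for j = 3, …, 2.

Pick v_3 = (3, 1, 0, 0)ᵀ.
Then v_2 = N · v_3 = (0, 0, 2, 0)ᵀ.
Then v_1 = N · v_2 = (6, -2, 4, -4)ᵀ.

Sanity check: (A − (6)·I) v_1 = (0, 0, 0, 0)ᵀ = 0. ✓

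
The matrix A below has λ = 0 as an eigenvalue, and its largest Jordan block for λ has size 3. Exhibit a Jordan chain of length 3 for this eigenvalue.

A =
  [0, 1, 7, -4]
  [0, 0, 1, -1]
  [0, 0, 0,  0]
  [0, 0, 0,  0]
A Jordan chain for λ = 0 of length 3:
v_1 = (1, 0, 0, 0)ᵀ
v_2 = (7, 1, 0, 0)ᵀ
v_3 = (0, 0, 1, 0)ᵀ

Let N = A − (0)·I. We want v_3 with N^3 v_3 = 0 but N^2 v_3 ≠ 0; then v_{j-1} := N · v_j for j = 3, …, 2.

Pick v_3 = (0, 0, 1, 0)ᵀ.
Then v_2 = N · v_3 = (7, 1, 0, 0)ᵀ.
Then v_1 = N · v_2 = (1, 0, 0, 0)ᵀ.

Sanity check: (A − (0)·I) v_1 = (0, 0, 0, 0)ᵀ = 0. ✓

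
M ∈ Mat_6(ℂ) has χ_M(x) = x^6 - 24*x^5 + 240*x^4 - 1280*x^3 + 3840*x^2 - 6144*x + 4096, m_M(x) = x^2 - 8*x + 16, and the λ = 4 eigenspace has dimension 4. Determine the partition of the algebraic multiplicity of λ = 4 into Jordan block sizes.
Block sizes for λ = 4: [2, 2, 1, 1]

Step 1 — from the characteristic polynomial, algebraic multiplicity of λ = 4 is 6. From dim ker(M − (4)·I) = 4, there are exactly 4 Jordan blocks for λ = 4.
Step 2 — from the minimal polynomial, the factor (x − 4)^2 tells us the largest block for λ = 4 has size 2.
Step 3 — with total size 6, 4 blocks, and largest block 2, the block sizes (in nonincreasing order) are [2, 2, 1, 1].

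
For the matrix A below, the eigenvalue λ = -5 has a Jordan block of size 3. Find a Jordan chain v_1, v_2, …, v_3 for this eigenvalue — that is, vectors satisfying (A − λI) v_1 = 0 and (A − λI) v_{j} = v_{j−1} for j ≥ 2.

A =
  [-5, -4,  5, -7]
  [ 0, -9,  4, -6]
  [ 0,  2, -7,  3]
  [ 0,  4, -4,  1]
A Jordan chain for λ = -5 of length 3:
v_1 = (-2, 0, 0, 0)ᵀ
v_2 = (-4, -4, 2, 4)ᵀ
v_3 = (0, 1, 0, 0)ᵀ

Let N = A − (-5)·I. We want v_3 with N^3 v_3 = 0 but N^2 v_3 ≠ 0; then v_{j-1} := N · v_j for j = 3, …, 2.

Pick v_3 = (0, 1, 0, 0)ᵀ.
Then v_2 = N · v_3 = (-4, -4, 2, 4)ᵀ.
Then v_1 = N · v_2 = (-2, 0, 0, 0)ᵀ.

Sanity check: (A − (-5)·I) v_1 = (0, 0, 0, 0)ᵀ = 0. ✓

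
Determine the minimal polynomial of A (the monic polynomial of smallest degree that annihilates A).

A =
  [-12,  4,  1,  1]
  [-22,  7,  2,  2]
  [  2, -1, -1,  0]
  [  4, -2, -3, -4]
x^4 + 10*x^3 + 33*x^2 + 40*x + 16

The characteristic polynomial is χ_A(x) = (x + 1)^2*(x + 4)^2, so the eigenvalues are known. The minimal polynomial is
  m_A(x) = Π_λ (x − λ)^{k_λ}
where k_λ is the size of the *largest* Jordan block for λ (equivalently, the smallest k with (A − λI)^k v = 0 for every generalised eigenvector v of λ).

  λ = -4: largest Jordan block has size 2, contributing (x + 4)^2
  λ = -1: largest Jordan block has size 2, contributing (x + 1)^2

So m_A(x) = (x + 1)^2*(x + 4)^2 = x^4 + 10*x^3 + 33*x^2 + 40*x + 16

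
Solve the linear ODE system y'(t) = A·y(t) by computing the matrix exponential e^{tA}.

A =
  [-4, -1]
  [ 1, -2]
e^{tA} =
  [-t*exp(-3*t) + exp(-3*t), -t*exp(-3*t)]
  [t*exp(-3*t), t*exp(-3*t) + exp(-3*t)]

Strategy: write A = P · J · P⁻¹ where J is a Jordan canonical form, so e^{tA} = P · e^{tJ} · P⁻¹, and e^{tJ} can be computed block-by-block.

A has Jordan form
J =
  [-3,  1]
  [ 0, -3]
(up to reordering of blocks).

Per-block formulas:
  For a 2×2 Jordan block J_2(-3): exp(t · J_2(-3)) = e^(-3t)·(I + t·N), where N is the 2×2 nilpotent shift.

After assembling e^{tJ} and conjugating by P, we get:

e^{tA} =
  [-t*exp(-3*t) + exp(-3*t), -t*exp(-3*t)]
  [t*exp(-3*t), t*exp(-3*t) + exp(-3*t)]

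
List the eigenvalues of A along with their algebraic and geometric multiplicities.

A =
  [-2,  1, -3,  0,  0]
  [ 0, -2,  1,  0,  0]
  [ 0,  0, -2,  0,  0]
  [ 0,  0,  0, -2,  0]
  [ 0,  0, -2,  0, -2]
λ = -2: alg = 5, geom = 3

Step 1 — factor the characteristic polynomial to read off the algebraic multiplicities:
  χ_A(x) = (x + 2)^5

Step 2 — compute geometric multiplicities via the rank-nullity identity g(λ) = n − rank(A − λI):
  rank(A − (-2)·I) = 2, so dim ker(A − (-2)·I) = n − 2 = 3

Summary:
  λ = -2: algebraic multiplicity = 5, geometric multiplicity = 3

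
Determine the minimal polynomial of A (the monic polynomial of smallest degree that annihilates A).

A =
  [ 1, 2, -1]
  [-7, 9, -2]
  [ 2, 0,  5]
x^3 - 15*x^2 + 75*x - 125

The characteristic polynomial is χ_A(x) = (x - 5)^3, so the eigenvalues are known. The minimal polynomial is
  m_A(x) = Π_λ (x − λ)^{k_λ}
where k_λ is the size of the *largest* Jordan block for λ (equivalently, the smallest k with (A − λI)^k v = 0 for every generalised eigenvector v of λ).

  λ = 5: largest Jordan block has size 3, contributing (x − 5)^3

So m_A(x) = (x - 5)^3 = x^3 - 15*x^2 + 75*x - 125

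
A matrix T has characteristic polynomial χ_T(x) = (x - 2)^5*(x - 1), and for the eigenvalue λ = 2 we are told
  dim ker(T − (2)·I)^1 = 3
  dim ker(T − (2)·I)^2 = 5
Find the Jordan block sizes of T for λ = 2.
Block sizes for λ = 2: [2, 2, 1]

From the dimensions of kernels of powers, the number of Jordan blocks of size at least j is d_j − d_{j−1} where d_j = dim ker(N^j) (with d_0 = 0). Computing the differences gives [3, 2].
The number of blocks of size exactly k is (#blocks of size ≥ k) − (#blocks of size ≥ k + 1), so the partition is: 1 block(s) of size 1, 2 block(s) of size 2.
In nonincreasing order the block sizes are [2, 2, 1].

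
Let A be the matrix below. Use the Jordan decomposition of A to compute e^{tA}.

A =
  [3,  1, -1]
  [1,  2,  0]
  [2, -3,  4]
e^{tA} =
  [-t^2*exp(3*t)/2 + exp(3*t), t^2*exp(3*t) + t*exp(3*t), -t^2*exp(3*t)/2 - t*exp(3*t)]
  [-t^2*exp(3*t)/2 + t*exp(3*t), t^2*exp(3*t) - t*exp(3*t) + exp(3*t), -t^2*exp(3*t)/2]
  [-t^2*exp(3*t)/2 + 2*t*exp(3*t), t^2*exp(3*t) - 3*t*exp(3*t), -t^2*exp(3*t)/2 + t*exp(3*t) + exp(3*t)]

Strategy: write A = P · J · P⁻¹ where J is a Jordan canonical form, so e^{tA} = P · e^{tJ} · P⁻¹, and e^{tJ} can be computed block-by-block.

A has Jordan form
J =
  [3, 1, 0]
  [0, 3, 1]
  [0, 0, 3]
(up to reordering of blocks).

Per-block formulas:
  For a 3×3 Jordan block J_3(3): exp(t · J_3(3)) = e^(3t)·(I + t·N + (t^2/2)·N^2), where N is the 3×3 nilpotent shift.

After assembling e^{tJ} and conjugating by P, we get:

e^{tA} =
  [-t^2*exp(3*t)/2 + exp(3*t), t^2*exp(3*t) + t*exp(3*t), -t^2*exp(3*t)/2 - t*exp(3*t)]
  [-t^2*exp(3*t)/2 + t*exp(3*t), t^2*exp(3*t) - t*exp(3*t) + exp(3*t), -t^2*exp(3*t)/2]
  [-t^2*exp(3*t)/2 + 2*t*exp(3*t), t^2*exp(3*t) - 3*t*exp(3*t), -t^2*exp(3*t)/2 + t*exp(3*t) + exp(3*t)]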